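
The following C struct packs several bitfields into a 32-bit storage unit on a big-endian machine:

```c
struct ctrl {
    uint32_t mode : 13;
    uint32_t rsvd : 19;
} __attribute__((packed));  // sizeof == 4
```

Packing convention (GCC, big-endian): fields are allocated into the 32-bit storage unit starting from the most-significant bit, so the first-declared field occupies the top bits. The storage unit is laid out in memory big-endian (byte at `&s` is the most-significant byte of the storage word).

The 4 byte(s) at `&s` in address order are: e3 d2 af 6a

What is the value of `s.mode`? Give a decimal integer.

7290

[0]=0xe3 [1]=0xd2 [2]=0xaf [3]=0x6a (big-endian) → word 0xe3d2af6a
mode [19+:13] = (word>>19) & 0x1fff = 7290  ←
rsvd [0+:19] = (word>>0) & 0x7ffff = 175978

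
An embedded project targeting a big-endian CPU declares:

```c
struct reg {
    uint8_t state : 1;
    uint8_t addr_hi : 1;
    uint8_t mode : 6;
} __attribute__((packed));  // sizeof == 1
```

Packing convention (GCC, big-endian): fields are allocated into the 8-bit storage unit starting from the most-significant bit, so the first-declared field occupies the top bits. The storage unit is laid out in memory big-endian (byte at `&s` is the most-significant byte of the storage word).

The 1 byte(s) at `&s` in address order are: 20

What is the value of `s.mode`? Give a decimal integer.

[0]=0x20 (big-endian) → word 0x20
state:1 @ bit 7 → (0x20>>7)&0x1 = 0x0
addr_hi:1 @ bit 6 → (0x20>>6)&0x1 = 0x0
mode:6 @ bit 0 → (0x20>>0)&0x3f = 0x20  ←

32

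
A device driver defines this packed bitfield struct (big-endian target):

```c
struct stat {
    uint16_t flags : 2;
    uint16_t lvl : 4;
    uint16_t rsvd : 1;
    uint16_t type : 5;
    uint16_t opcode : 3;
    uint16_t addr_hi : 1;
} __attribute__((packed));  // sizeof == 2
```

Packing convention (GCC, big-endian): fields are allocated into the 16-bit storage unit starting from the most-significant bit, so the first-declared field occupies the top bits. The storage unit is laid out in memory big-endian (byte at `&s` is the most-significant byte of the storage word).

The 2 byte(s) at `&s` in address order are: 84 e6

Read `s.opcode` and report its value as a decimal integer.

3

[0]=0x84 [1]=0xe6 (big-endian) → word 0x84e6
flags [14+:2] = (word>>14) & 0x3 = 2
lvl [10+:4] = (word>>10) & 0xf = 1
rsvd [9+:1] = (word>>9) & 0x1 = 0
type [4+:5] = (word>>4) & 0x1f = 14
opcode [1+:3] = (word>>1) & 0x7 = 3  ←
addr_hi [0+:1] = (word>>0) & 0x1 = 0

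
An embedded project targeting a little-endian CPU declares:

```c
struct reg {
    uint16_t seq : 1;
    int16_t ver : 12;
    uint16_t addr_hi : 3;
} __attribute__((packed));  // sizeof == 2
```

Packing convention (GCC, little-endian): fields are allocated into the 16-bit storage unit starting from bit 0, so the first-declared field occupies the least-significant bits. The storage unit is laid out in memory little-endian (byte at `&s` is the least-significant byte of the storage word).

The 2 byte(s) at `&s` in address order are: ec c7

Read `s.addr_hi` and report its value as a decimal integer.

[0]=0xec [1]=0xc7 (little-endian) → word 0xc7ec
seq:1 @ bit 0 → (0xc7ec>>0)&0x1 = 0x0
ver:12 @ bit 1 → (0xc7ec>>1)&0xfff = 0x3f6
addr_hi:3 @ bit 13 → (0xc7ec>>13)&0x7 = 0x6  ←

6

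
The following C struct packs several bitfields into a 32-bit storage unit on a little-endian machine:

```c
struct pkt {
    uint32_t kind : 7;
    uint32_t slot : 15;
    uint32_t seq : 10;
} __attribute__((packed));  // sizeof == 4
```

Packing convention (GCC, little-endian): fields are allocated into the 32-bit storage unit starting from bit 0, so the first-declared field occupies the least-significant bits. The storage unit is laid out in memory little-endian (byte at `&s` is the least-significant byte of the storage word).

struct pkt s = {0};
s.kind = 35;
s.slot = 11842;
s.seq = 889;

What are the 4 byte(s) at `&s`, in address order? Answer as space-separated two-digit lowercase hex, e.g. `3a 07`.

23 21 57 de

kind (7b) val=35 bits=0x23 at bit 0: 0x00000023
slot (15b) val=11842 bits=0x2e42 at bit 7: 0x00172123
seq (10b) val=889 bits=0x379 at bit 22: 0xde572123
word = 0xde572123 → little-endian bytes:
  [0]=0x23  [1]=0x21  [2]=0x57  [3]=0xde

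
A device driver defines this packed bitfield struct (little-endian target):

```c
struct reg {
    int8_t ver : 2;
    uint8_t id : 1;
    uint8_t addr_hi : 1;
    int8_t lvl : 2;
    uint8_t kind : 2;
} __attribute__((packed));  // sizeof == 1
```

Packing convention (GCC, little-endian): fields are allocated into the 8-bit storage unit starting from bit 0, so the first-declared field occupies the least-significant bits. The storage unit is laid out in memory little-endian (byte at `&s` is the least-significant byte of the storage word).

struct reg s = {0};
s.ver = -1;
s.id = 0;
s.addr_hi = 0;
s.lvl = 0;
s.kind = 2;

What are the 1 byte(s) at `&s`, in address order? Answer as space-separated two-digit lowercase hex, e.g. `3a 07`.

ver (2b) val=-1 bits=0x3 at bit 0: 0x03
id (1b) val=0 bits=0x0 at bit 2: 0x03
addr_hi (1b) val=0 bits=0x0 at bit 3: 0x03
lvl (2b) val=0 bits=0x0 at bit 4: 0x03
kind (2b) val=2 bits=0x2 at bit 6: 0x83
word = 0x83 → little-endian bytes:
  [0]=0x83

83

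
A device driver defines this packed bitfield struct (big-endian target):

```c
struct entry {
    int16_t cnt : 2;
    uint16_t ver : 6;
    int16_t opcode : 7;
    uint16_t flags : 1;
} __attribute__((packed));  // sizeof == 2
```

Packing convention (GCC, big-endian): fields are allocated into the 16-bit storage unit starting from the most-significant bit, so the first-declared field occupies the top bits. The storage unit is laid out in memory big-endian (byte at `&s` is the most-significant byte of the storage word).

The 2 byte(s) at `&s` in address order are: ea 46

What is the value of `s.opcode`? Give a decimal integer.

35

[0]=0xea [1]=0x46 (big-endian) → word 0xea46
cnt [14+:2] = (word>>14) & 0x3 = 3
ver [8+:6] = (word>>8) & 0x3f = 42
opcode [1+:7] = (word>>1) & 0x7f = 35  ←
flags [0+:1] = (word>>0) & 0x1 = 0
opcode signed 7b, MSB=0: value = 35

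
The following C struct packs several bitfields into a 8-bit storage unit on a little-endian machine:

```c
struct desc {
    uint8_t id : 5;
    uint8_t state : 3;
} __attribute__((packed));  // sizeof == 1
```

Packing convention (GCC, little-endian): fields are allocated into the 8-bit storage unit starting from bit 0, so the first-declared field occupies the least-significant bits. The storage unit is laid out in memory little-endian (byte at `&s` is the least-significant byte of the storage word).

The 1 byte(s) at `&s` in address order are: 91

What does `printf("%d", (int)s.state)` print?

[0]=0x91 (little-endian) → word 0x91
id:5 @ bit 0 → (0x91>>0)&0x1f = 0x11
state:3 @ bit 5 → (0x91>>5)&0x7 = 0x4  ←

4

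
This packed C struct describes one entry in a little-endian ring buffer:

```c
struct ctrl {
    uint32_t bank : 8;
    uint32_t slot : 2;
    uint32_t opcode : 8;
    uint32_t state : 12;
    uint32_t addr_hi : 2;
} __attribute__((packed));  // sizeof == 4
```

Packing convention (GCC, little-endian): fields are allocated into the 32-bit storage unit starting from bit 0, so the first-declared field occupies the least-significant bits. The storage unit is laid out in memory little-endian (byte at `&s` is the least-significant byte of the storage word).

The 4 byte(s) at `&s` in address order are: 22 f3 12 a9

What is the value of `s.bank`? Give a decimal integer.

34

[0]=0x22 [1]=0xf3 [2]=0x12 [3]=0xa9 (little-endian) → word 0xa912f322
bank:8 @ bit 0 → (0xa912f322>>0)&0xff = 0x22  ←
slot:2 @ bit 8 → (0xa912f322>>8)&0x3 = 0x3
opcode:8 @ bit 10 → (0xa912f322>>10)&0xff = 0xbc
state:12 @ bit 18 → (0xa912f322>>18)&0xfff = 0xa44
addr_hi:2 @ bit 30 → (0xa912f322>>30)&0x3 = 0x2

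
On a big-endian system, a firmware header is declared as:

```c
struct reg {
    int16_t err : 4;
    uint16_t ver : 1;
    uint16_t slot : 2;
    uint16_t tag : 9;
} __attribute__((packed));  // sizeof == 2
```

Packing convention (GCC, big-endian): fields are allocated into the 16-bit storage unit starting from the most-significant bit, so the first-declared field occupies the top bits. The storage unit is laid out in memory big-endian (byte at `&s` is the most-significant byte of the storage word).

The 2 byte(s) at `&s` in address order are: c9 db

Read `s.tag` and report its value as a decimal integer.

475

[0]=0xc9 [1]=0xdb (big-endian) → word 0xc9db
err [12+:4] = (word>>12) & 0xf = 12
ver [11+:1] = (word>>11) & 0x1 = 1
slot [9+:2] = (word>>9) & 0x3 = 0
tag [0+:9] = (word>>0) & 0x1ff = 475  ←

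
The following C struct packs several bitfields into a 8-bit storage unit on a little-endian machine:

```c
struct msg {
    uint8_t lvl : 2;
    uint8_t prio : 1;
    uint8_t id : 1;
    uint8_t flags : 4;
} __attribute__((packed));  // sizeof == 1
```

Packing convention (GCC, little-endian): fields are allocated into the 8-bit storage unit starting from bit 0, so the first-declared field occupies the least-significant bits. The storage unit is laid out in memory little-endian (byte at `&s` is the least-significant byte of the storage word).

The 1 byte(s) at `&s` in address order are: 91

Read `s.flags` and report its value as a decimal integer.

9

[0]=0x91 (little-endian) → word 0x91
lvl [0+:2] = (word>>0) & 0x3 = 1
prio [2+:1] = (word>>2) & 0x1 = 0
id [3+:1] = (word>>3) & 0x1 = 0
flags [4+:4] = (word>>4) & 0xf = 9  ←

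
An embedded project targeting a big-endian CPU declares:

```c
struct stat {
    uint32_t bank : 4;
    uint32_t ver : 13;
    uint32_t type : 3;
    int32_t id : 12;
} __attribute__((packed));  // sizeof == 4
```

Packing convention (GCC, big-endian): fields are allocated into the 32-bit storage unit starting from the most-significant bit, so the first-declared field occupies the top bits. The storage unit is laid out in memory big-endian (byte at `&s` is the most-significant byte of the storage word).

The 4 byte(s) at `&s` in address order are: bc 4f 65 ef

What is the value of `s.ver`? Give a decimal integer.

6302

[0]=0xbc [1]=0x4f [2]=0x65 [3]=0xef (big-endian) → word 0xbc4f65ef
bank:4 @ bit 28 → (0xbc4f65ef>>28)&0xf = 0xb
ver:13 @ bit 15 → (0xbc4f65ef>>15)&0x1fff = 0x189e  ←
type:3 @ bit 12 → (0xbc4f65ef>>12)&0x7 = 0x6
id:12 @ bit 0 → (0xbc4f65ef>>0)&0xfff = 0x5ef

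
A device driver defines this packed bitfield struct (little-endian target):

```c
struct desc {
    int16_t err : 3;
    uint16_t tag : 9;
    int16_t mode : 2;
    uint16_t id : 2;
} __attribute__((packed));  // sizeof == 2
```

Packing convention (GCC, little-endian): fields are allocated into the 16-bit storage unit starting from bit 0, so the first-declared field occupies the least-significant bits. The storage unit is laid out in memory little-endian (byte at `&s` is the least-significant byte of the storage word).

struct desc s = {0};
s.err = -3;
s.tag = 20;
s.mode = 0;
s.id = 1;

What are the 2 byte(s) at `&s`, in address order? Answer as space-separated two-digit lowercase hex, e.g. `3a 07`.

[0+:3] err=-3 & 0x7 = 0x5; word=0x0005
[3+:9] tag=20 & 0x1ff = 0x14; word=0x00a5
[12+:2] mode=0 & 0x3 = 0x0; word=0x00a5
[14+:2] id=1 & 0x3 = 0x1; word=0x40a5
word = 0x40a5 → little-endian bytes:
  [0]=0xa5  [1]=0x40

a5 40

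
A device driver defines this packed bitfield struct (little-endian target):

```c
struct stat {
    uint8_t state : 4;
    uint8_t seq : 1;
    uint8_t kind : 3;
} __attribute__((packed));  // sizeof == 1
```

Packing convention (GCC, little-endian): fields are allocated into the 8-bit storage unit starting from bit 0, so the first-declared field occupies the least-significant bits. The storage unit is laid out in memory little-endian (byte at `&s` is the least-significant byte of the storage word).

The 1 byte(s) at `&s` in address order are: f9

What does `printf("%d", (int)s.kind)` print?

[0]=0xf9 (little-endian) → word 0xf9
state:4 @ bit 0 → (0xf9>>0)&0xf = 0x9
seq:1 @ bit 4 → (0xf9>>4)&0x1 = 0x1
kind:3 @ bit 5 → (0xf9>>5)&0x7 = 0x7  ←

7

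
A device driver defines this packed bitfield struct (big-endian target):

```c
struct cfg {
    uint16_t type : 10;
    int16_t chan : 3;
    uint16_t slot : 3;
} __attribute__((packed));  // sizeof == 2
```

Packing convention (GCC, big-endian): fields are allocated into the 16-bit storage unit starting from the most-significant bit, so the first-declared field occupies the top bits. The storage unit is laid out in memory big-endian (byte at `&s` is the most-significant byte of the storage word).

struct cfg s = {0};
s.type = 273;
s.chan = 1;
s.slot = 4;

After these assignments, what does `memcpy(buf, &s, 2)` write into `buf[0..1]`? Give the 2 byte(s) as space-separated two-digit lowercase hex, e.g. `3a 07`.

44 4c

type (10b) val=273 bits=0x111 at bit 6: 0x4440
chan (3b) val=1 bits=0x1 at bit 3: 0x4448
slot (3b) val=4 bits=0x4 at bit 0: 0x444c
word = 0x444c → big-endian bytes:
  [0]=0x44  [1]=0x4c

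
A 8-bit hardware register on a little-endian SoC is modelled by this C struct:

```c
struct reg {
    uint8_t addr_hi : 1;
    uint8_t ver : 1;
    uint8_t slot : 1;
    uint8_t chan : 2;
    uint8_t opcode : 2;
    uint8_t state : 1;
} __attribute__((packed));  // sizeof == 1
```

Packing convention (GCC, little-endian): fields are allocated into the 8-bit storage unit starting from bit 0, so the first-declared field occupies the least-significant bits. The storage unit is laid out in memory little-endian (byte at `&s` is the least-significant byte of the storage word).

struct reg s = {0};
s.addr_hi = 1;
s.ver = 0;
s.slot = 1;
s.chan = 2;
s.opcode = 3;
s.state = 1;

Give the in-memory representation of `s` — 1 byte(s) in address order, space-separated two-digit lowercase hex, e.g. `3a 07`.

f5

addr_hi (1b) val=1 bits=0x1 at bit 0: 0x01
ver (1b) val=0 bits=0x0 at bit 1: 0x01
slot (1b) val=1 bits=0x1 at bit 2: 0x05
chan (2b) val=2 bits=0x2 at bit 3: 0x15
opcode (2b) val=3 bits=0x3 at bit 5: 0x75
state (1b) val=1 bits=0x1 at bit 7: 0xf5
word = 0xf5 → little-endian bytes:
  [0]=0xf5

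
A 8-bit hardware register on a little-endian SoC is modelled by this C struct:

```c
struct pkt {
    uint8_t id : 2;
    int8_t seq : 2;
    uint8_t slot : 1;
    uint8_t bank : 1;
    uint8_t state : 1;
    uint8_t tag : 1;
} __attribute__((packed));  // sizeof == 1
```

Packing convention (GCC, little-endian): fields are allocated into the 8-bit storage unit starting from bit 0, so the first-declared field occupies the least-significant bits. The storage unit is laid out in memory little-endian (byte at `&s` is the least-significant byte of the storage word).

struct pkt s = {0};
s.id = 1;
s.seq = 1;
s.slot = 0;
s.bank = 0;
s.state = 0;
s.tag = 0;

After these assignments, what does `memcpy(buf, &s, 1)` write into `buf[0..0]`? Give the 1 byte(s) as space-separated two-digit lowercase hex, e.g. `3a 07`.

05

id (2b) val=1 bits=0x1 at bit 0: 0x01
seq (2b) val=1 bits=0x1 at bit 2: 0x05
slot (1b) val=0 bits=0x0 at bit 4: 0x05
bank (1b) val=0 bits=0x0 at bit 5: 0x05
state (1b) val=0 bits=0x0 at bit 6: 0x05
tag (1b) val=0 bits=0x0 at bit 7: 0x05
word = 0x05 → little-endian bytes:
  [0]=0x05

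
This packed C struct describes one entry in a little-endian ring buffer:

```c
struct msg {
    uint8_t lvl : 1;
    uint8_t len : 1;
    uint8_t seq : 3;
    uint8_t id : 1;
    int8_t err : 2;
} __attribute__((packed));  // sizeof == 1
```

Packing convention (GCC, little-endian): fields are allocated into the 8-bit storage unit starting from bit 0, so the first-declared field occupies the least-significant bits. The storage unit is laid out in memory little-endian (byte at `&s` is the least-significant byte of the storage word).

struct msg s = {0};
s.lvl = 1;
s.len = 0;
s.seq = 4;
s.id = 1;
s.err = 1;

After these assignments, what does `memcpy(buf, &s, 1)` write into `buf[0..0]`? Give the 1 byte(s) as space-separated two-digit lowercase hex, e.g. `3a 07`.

71

[0+:1] lvl=1 & 0x1 = 0x1; word=0x01
[1+:1] len=0 & 0x1 = 0x0; word=0x01
[2+:3] seq=4 & 0x7 = 0x4; word=0x11
[5+:1] id=1 & 0x1 = 0x1; word=0x31
[6+:2] err=1 & 0x3 = 0x1; word=0x71
word = 0x71 → little-endian bytes:
  [0]=0x71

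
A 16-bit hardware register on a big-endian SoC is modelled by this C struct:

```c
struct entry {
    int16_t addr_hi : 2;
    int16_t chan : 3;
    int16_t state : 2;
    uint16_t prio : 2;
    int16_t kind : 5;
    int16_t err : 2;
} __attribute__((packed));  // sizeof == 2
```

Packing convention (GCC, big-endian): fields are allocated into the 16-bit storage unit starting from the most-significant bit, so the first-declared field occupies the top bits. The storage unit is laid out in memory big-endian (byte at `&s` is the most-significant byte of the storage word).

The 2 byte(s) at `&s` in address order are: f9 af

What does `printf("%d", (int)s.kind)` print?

[0]=0xf9 [1]=0xaf (big-endian) → word 0xf9af
addr_hi:2 @ bit 14 → (0xf9af>>14)&0x3 = 0x3
chan:3 @ bit 11 → (0xf9af>>11)&0x7 = 0x7
state:2 @ bit 9 → (0xf9af>>9)&0x3 = 0x0
prio:2 @ bit 7 → (0xf9af>>7)&0x3 = 0x3
kind:5 @ bit 2 → (0xf9af>>2)&0x1f = 0xb  ←
err:2 @ bit 0 → (0xf9af>>0)&0x3 = 0x3
kind signed 5b, MSB=0: value = 11

11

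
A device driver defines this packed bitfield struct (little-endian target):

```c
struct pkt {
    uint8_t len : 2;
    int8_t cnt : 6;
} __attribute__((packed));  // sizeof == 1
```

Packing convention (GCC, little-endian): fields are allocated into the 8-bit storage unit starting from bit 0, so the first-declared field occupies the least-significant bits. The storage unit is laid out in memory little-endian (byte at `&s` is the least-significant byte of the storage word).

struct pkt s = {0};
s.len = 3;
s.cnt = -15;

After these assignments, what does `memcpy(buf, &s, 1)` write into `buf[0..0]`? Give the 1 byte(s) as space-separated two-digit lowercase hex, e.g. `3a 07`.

c7

len (2b) val=3 bits=0x3 at bit 0: 0x03
cnt (6b) val=-15 bits=0x31 at bit 2: 0xc7
word = 0xc7 → little-endian bytes:
  [0]=0xc7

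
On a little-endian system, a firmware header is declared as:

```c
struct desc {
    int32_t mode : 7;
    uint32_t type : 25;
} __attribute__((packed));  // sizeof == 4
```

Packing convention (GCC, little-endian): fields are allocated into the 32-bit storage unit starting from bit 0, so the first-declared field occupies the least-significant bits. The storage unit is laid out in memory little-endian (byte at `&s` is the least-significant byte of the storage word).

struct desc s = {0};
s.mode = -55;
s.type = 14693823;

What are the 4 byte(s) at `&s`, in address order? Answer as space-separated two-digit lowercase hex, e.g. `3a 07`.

[0+:7] mode=-55 & 0x7f = 0x49; word=0x00000049
[7+:25] type=14693823 & 0x1ffffff = 0xe035bf; word=0x701adfc9
word = 0x701adfc9 → little-endian bytes:
  [0]=0xc9  [1]=0xdf  [2]=0x1a  [3]=0x70

c9 df 1a 70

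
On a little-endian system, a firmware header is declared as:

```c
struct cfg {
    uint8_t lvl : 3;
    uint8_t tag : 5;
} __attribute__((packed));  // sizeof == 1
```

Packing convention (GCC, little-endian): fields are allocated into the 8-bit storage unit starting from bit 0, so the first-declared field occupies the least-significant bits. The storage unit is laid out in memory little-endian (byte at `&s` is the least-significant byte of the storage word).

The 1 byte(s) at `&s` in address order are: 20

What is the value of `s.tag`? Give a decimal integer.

[0]=0x20 (little-endian) → word 0x20
lvl [0+:3] = (word>>0) & 0x7 = 0
tag [3+:5] = (word>>3) & 0x1f = 4  ←

4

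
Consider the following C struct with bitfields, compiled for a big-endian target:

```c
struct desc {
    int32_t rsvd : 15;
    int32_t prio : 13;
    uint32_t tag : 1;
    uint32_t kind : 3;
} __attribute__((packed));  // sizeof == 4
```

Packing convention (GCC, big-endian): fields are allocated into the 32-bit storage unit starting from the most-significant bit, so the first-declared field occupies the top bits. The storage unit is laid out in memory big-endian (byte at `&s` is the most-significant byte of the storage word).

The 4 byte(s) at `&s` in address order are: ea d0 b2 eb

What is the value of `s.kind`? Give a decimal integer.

3

[0]=0xea [1]=0xd0 [2]=0xb2 [3]=0xeb (big-endian) → word 0xead0b2eb
rsvd [17+:15] = (word>>17) & 0x7fff = 30056
prio [4+:13] = (word>>4) & 0x1fff = 2862
tag [3+:1] = (word>>3) & 0x1 = 1
kind [0+:3] = (word>>0) & 0x7 = 3  ←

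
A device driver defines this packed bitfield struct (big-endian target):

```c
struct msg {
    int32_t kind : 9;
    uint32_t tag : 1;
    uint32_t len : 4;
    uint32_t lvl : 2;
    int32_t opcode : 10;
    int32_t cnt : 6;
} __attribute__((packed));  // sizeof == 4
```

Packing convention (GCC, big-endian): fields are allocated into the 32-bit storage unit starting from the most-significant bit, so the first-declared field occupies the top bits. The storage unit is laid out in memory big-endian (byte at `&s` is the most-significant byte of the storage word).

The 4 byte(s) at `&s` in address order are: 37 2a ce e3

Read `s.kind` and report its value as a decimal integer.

110

[0]=0x37 [1]=0x2a [2]=0xce [3]=0xe3 (big-endian) → word 0x372acee3
kind [23+:9] = (word>>23) & 0x1ff = 110  ←
tag [22+:1] = (word>>22) & 0x1 = 0
len [18+:4] = (word>>18) & 0xf = 10
lvl [16+:2] = (word>>16) & 0x3 = 2
opcode [6+:10] = (word>>6) & 0x3ff = 827
cnt [0+:6] = (word>>0) & 0x3f = 35
kind signed 9b, MSB=0: value = 110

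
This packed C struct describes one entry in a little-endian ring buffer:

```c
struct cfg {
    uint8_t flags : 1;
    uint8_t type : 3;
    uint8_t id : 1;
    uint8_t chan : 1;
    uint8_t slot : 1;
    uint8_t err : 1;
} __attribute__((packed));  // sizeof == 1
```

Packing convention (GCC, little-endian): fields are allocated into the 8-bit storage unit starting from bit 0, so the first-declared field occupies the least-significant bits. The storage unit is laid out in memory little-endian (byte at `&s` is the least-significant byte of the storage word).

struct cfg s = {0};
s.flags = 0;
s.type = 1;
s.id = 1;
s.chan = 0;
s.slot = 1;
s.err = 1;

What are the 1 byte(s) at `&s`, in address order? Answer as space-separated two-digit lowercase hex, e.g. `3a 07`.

d2

[0+:1] flags=0 & 0x1 = 0x0; word=0x00
[1+:3] type=1 & 0x7 = 0x1; word=0x02
[4+:1] id=1 & 0x1 = 0x1; word=0x12
[5+:1] chan=0 & 0x1 = 0x0; word=0x12
[6+:1] slot=1 & 0x1 = 0x1; word=0x52
[7+:1] err=1 & 0x1 = 0x1; word=0xd2
word = 0xd2 → little-endian bytes:
  [0]=0xd2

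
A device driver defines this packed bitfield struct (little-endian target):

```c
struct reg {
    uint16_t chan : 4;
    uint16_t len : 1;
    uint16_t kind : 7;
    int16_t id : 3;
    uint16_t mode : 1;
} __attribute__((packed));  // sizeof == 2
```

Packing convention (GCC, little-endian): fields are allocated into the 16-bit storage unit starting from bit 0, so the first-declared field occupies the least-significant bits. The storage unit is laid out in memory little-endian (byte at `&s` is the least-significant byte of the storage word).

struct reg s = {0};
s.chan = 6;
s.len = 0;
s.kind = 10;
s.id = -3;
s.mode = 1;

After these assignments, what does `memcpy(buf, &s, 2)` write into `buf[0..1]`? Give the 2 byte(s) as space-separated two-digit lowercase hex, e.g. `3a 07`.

chan:4 = 6 → 0x6 << 0 → word 0x0006
len:1 = 0 → 0x0 << 4 → word 0x0006
kind:7 = 10 → 0xa << 5 → word 0x0146
id:3 = -3 → 0x5 << 12 → word 0x5146
mode:1 = 1 → 0x1 << 15 → word 0xd146
word = 0xd146 → little-endian bytes:
  [0]=0x46  [1]=0xd1

46 d1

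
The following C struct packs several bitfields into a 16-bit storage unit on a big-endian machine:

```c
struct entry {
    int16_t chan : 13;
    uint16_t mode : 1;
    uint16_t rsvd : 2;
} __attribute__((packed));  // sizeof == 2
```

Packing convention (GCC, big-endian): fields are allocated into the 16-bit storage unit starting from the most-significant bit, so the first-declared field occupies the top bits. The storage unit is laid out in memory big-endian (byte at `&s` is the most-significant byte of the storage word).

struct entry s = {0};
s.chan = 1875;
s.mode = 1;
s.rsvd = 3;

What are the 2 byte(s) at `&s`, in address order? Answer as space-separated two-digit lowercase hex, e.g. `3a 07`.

3a 9f

chan (13b) val=1875 bits=0x753 at bit 3: 0x3a98
mode (1b) val=1 bits=0x1 at bit 2: 0x3a9c
rsvd (2b) val=3 bits=0x3 at bit 0: 0x3a9f
word = 0x3a9f → big-endian bytes:
  [0]=0x3a  [1]=0x9f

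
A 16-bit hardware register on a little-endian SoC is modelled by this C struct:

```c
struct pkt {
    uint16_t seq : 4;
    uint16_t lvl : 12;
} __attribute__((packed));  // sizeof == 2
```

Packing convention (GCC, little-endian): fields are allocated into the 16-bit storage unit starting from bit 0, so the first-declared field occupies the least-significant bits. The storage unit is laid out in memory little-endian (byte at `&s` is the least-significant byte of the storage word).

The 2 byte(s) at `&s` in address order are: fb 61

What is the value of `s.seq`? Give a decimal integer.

[0]=0xfb [1]=0x61 (little-endian) → word 0x61fb
seq [0+:4] = (word>>0) & 0xf = 11  ←
lvl [4+:12] = (word>>4) & 0xfff = 1567

11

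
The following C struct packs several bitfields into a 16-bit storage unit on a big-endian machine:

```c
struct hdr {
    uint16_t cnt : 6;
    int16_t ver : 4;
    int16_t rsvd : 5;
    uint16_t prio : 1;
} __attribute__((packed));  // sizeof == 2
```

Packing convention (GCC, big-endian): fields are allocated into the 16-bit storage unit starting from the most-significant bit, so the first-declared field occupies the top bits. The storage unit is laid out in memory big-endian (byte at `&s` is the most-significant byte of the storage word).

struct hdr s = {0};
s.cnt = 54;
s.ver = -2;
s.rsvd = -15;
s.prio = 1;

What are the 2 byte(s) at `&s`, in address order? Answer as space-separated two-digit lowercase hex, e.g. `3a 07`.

db a3

[10+:6] cnt=54 & 0x3f = 0x36; word=0xd800
[6+:4] ver=-2 & 0xf = 0xe; word=0xdb80
[1+:5] rsvd=-15 & 0x1f = 0x11; word=0xdba2
[0+:1] prio=1 & 0x1 = 0x1; word=0xdba3
word = 0xdba3 → big-endian bytes:
  [0]=0xdb  [1]=0xa3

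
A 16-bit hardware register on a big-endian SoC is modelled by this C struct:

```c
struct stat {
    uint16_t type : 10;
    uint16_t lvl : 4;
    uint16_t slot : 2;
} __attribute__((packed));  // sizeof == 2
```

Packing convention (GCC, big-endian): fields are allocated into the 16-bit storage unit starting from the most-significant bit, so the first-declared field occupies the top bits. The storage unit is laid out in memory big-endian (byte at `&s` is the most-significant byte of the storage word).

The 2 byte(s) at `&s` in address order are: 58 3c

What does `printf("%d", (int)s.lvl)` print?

[0]=0x58 [1]=0x3c (big-endian) → word 0x583c
type:10 @ bit 6 → (0x583c>>6)&0x3ff = 0x160
lvl:4 @ bit 2 → (0x583c>>2)&0xf = 0xf  ←
slot:2 @ bit 0 → (0x583c>>0)&0x3 = 0x0

15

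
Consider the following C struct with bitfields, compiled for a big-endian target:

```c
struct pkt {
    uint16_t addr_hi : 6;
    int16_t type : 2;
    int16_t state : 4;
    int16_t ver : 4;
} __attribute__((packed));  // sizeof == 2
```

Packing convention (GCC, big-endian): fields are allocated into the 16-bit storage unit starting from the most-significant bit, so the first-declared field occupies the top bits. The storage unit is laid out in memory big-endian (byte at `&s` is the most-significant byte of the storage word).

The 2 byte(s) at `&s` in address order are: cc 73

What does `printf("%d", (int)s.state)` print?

[0]=0xcc [1]=0x73 (big-endian) → word 0xcc73
addr_hi:6 @ bit 10 → (0xcc73>>10)&0x3f = 0x33
type:2 @ bit 8 → (0xcc73>>8)&0x3 = 0x0
state:4 @ bit 4 → (0xcc73>>4)&0xf = 0x7  ←
ver:4 @ bit 0 → (0xcc73>>0)&0xf = 0x3
state signed 4b, MSB=0: value = 7

7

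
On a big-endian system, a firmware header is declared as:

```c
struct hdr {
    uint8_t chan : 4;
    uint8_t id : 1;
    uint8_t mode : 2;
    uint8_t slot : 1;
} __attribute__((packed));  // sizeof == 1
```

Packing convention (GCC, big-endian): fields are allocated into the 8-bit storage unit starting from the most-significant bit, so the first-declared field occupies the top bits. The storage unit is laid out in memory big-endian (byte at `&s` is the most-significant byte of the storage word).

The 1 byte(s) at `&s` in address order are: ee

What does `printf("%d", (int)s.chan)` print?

14

[0]=0xee (big-endian) → word 0xee
chan:4 @ bit 4 → (0xee>>4)&0xf = 0xe  ←
id:1 @ bit 3 → (0xee>>3)&0x1 = 0x1
mode:2 @ bit 1 → (0xee>>1)&0x3 = 0x3
slot:1 @ bit 0 → (0xee>>0)&0x1 = 0x0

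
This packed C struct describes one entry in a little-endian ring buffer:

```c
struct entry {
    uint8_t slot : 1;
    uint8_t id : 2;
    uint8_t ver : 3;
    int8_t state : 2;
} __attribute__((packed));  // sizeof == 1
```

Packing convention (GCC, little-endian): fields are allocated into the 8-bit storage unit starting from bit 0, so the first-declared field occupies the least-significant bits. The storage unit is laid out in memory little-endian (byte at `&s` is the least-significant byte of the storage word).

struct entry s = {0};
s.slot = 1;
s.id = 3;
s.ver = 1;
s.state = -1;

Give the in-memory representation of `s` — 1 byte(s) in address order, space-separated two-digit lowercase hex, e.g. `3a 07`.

slot:1 = 1 → 0x1 << 0 → word 0x01
id:2 = 3 → 0x3 << 1 → word 0x07
ver:3 = 1 → 0x1 << 3 → word 0x0f
state:2 = -1 → 0x3 << 6 → word 0xcf
word = 0xcf → little-endian bytes:
  [0]=0xcf

cf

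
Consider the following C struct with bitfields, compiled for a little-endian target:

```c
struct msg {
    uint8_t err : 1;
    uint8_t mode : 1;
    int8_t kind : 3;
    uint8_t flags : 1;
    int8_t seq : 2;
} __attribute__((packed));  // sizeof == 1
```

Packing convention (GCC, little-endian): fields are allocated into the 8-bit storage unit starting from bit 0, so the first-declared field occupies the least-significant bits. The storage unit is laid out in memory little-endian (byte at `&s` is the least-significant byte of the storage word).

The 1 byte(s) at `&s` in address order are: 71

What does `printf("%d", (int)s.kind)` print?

[0]=0x71 (little-endian) → word 0x71
err [0+:1] = (word>>0) & 0x1 = 1
mode [1+:1] = (word>>1) & 0x1 = 0
kind [2+:3] = (word>>2) & 0x7 = 4  ←
flags [5+:1] = (word>>5) & 0x1 = 1
seq [6+:2] = (word>>6) & 0x3 = 1
kind signed 3b, MSB=1: 4 - 8 = -4

-4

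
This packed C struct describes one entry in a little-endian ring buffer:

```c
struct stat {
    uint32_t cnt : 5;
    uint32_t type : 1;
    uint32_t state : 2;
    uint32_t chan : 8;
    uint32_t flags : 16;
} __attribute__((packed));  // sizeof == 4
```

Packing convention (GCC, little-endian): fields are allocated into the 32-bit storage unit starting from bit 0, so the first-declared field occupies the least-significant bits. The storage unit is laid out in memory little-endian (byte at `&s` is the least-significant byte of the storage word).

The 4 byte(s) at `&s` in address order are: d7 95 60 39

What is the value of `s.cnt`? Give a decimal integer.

23

[0]=0xd7 [1]=0x95 [2]=0x60 [3]=0x39 (little-endian) → word 0x396095d7
cnt:5 @ bit 0 → (0x396095d7>>0)&0x1f = 0x17  ←
type:1 @ bit 5 → (0x396095d7>>5)&0x1 = 0x0
state:2 @ bit 6 → (0x396095d7>>6)&0x3 = 0x3
chan:8 @ bit 8 → (0x396095d7>>8)&0xff = 0x95
flags:16 @ bit 16 → (0x396095d7>>16)&0xffff = 0x3960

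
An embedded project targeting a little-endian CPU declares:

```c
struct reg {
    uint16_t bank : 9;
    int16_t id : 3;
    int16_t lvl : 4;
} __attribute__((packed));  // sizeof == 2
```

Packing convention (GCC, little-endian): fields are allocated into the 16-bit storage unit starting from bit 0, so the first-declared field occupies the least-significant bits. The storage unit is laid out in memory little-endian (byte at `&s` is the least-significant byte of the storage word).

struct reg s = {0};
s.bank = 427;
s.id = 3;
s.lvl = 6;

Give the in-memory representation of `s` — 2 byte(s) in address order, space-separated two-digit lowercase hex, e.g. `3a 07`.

ab 67

bank (9b) val=427 bits=0x1ab at bit 0: 0x01ab
id (3b) val=3 bits=0x3 at bit 9: 0x07ab
lvl (4b) val=6 bits=0x6 at bit 12: 0x67ab
word = 0x67ab → little-endian bytes:
  [0]=0xab  [1]=0x67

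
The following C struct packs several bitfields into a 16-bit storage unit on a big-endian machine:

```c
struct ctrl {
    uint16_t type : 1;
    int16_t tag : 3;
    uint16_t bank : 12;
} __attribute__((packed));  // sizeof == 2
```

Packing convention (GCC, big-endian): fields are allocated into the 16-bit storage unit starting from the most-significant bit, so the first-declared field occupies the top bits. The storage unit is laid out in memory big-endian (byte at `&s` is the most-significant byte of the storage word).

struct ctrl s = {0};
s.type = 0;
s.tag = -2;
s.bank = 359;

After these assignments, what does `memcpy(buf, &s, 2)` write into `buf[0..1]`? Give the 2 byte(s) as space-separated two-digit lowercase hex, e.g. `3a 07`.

type:1 = 0 → 0x0 << 15 → word 0x0000
tag:3 = -2 → 0x6 << 12 → word 0x6000
bank:12 = 359 → 0x167 << 0 → word 0x6167
word = 0x6167 → big-endian bytes:
  [0]=0x61  [1]=0x67

61 67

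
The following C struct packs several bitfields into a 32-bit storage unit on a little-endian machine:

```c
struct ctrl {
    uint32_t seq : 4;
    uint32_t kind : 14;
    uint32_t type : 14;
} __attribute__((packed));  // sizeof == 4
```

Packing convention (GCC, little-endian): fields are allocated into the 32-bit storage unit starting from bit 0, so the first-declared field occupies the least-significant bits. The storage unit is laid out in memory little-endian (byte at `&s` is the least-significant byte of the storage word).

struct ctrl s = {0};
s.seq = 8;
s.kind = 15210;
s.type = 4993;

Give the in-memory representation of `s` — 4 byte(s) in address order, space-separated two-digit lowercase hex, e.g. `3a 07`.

seq (4b) val=8 bits=0x8 at bit 0: 0x00000008
kind (14b) val=15210 bits=0x3b6a at bit 4: 0x0003b6a8
type (14b) val=4993 bits=0x1381 at bit 18: 0x4e07b6a8
word = 0x4e07b6a8 → little-endian bytes:
  [0]=0xa8  [1]=0xb6  [2]=0x07  [3]=0x4e

a8 b6 07 4e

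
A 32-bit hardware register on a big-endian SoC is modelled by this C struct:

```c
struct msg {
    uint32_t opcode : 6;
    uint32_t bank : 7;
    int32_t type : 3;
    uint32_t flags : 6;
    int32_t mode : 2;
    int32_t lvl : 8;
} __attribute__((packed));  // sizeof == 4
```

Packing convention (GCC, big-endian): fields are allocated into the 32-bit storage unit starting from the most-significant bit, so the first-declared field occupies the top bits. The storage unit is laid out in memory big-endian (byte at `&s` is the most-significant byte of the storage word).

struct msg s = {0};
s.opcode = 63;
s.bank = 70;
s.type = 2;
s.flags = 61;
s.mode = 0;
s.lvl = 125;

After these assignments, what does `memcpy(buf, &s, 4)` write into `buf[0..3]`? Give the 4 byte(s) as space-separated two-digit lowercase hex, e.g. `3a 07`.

fe 32 f4 7d

opcode:6 = 63 → 0x3f << 26 → word 0xfc000000
bank:7 = 70 → 0x46 << 19 → word 0xfe300000
type:3 = 2 → 0x2 << 16 → word 0xfe320000
flags:6 = 61 → 0x3d << 10 → word 0xfe32f400
mode:2 = 0 → 0x0 << 8 → word 0xfe32f400
lvl:8 = 125 → 0x7d << 0 → word 0xfe32f47d
word = 0xfe32f47d → big-endian bytes:
  [0]=0xfe  [1]=0x32  [2]=0xf4  [3]=0x7d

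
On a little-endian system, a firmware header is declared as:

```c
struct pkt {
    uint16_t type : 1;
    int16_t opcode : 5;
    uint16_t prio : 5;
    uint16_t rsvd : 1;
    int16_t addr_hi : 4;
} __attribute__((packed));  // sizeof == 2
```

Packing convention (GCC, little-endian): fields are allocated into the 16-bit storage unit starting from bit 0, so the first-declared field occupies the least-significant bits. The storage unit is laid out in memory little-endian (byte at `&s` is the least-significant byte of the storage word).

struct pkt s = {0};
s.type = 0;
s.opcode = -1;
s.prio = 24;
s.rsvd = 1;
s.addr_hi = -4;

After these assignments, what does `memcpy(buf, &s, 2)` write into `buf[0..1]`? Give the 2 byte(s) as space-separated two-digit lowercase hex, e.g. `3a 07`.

3e ce

[0+:1] type=0 & 0x1 = 0x0; word=0x0000
[1+:5] opcode=-1 & 0x1f = 0x1f; word=0x003e
[6+:5] prio=24 & 0x1f = 0x18; word=0x063e
[11+:1] rsvd=1 & 0x1 = 0x1; word=0x0e3e
[12+:4] addr_hi=-4 & 0xf = 0xc; word=0xce3e
word = 0xce3e → little-endian bytes:
  [0]=0x3e  [1]=0xce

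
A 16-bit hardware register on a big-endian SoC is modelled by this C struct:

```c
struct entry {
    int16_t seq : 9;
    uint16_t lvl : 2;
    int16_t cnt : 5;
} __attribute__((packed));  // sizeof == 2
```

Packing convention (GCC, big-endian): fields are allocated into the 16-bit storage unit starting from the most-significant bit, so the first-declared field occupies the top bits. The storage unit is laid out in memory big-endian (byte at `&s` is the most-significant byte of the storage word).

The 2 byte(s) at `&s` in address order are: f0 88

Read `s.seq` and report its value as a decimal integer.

[0]=0xf0 [1]=0x88 (big-endian) → word 0xf088
seq [7+:9] = (word>>7) & 0x1ff = 481  ←
lvl [5+:2] = (word>>5) & 0x3 = 0
cnt [0+:5] = (word>>0) & 0x1f = 8
seq signed 9b, MSB=1: 481 - 512 = -31

-31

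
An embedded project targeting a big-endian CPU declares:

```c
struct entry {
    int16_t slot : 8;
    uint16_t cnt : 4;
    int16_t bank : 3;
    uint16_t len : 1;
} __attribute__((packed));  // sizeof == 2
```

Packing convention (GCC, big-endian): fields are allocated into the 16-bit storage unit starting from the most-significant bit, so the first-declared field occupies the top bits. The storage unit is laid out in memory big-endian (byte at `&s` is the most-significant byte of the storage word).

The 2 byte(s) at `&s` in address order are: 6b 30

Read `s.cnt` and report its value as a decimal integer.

[0]=0x6b [1]=0x30 (big-endian) → word 0x6b30
slot:8 @ bit 8 → (0x6b30>>8)&0xff = 0x6b
cnt:4 @ bit 4 → (0x6b30>>4)&0xf = 0x3  ←
bank:3 @ bit 1 → (0x6b30>>1)&0x7 = 0x0
len:1 @ bit 0 → (0x6b30>>0)&0x1 = 0x0

3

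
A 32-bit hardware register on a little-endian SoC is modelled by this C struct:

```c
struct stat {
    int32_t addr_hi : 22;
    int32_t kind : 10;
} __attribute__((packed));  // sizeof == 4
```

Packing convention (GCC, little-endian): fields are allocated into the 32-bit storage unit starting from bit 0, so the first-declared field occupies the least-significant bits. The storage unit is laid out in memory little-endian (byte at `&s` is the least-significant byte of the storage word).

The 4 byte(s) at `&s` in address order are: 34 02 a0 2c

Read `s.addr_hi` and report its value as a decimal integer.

[0]=0x34 [1]=0x02 [2]=0xa0 [3]=0x2c (little-endian) → word 0x2ca00234
addr_hi [0+:22] = (word>>0) & 0x3fffff = 2097716  ←
kind [22+:10] = (word>>22) & 0x3ff = 178
addr_hi signed 22b, MSB=1: 2097716 - 4194304 = -2096588

-2096588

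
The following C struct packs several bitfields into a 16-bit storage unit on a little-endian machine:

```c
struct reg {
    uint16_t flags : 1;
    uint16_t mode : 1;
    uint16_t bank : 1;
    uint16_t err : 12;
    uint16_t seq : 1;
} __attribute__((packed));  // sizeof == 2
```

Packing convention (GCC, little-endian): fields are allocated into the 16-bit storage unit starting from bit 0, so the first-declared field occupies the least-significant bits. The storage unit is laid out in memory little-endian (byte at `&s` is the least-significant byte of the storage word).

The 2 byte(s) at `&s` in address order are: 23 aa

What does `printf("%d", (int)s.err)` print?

1348

[0]=0x23 [1]=0xaa (little-endian) → word 0xaa23
flags [0+:1] = (word>>0) & 0x1 = 1
mode [1+:1] = (word>>1) & 0x1 = 1
bank [2+:1] = (word>>2) & 0x1 = 0
err [3+:12] = (word>>3) & 0xfff = 1348  ←
seq [15+:1] = (word>>15) & 0x1 = 1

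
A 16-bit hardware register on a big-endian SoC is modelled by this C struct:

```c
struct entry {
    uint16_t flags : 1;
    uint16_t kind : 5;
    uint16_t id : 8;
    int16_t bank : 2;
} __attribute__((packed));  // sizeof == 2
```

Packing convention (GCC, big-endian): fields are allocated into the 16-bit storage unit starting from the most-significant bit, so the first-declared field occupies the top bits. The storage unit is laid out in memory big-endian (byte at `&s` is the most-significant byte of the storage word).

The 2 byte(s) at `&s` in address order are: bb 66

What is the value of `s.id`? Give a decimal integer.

217

[0]=0xbb [1]=0x66 (big-endian) → word 0xbb66
flags:1 @ bit 15 → (0xbb66>>15)&0x1 = 0x1
kind:5 @ bit 10 → (0xbb66>>10)&0x1f = 0xe
id:8 @ bit 2 → (0xbb66>>2)&0xff = 0xd9  ←
bank:2 @ bit 0 → (0xbb66>>0)&0x3 = 0x2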